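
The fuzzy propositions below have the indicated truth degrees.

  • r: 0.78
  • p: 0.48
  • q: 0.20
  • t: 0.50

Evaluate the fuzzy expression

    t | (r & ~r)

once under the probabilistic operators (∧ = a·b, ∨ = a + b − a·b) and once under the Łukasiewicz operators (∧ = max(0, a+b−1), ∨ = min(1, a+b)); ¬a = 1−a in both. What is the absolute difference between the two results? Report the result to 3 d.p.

Under probabilistic:
  ~r = 1 − 0.7800 = 0.2200
  r & ~r = a·b on (0.7800, 0.2200) = 0.1716
  t | (r & ~r) = a + b − a·b on (0.5000, 0.1716) = 0.5858
  → value = 0.5858
Under Łukasiewicz:
  ~r = 1 − 0.78 = 0.22
  r & ~r = max(0, a+b−1) on (0.78, 0.22) = 0.00
  t | (r & ~r) = min(1, a+b) on (0.50, 0.00) = 0.50
  → value = 0.5000
|0.5858 − 0.5000| = 0.086

0.086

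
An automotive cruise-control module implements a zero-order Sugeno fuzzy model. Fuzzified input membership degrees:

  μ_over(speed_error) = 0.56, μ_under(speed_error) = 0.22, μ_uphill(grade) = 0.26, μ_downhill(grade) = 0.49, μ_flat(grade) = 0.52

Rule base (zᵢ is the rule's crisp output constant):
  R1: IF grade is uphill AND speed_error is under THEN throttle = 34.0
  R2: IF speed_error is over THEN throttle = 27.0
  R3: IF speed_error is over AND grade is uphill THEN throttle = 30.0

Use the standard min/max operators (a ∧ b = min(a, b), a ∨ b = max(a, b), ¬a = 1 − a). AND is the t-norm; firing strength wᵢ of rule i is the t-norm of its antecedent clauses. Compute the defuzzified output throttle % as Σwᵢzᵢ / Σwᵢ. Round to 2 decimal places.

R1 (z=34.0): uphill=0.26, under=0.22; AND[min(a, b)] → w = 0.22
R2 (z=27.0): over=0.56 → w = 0.56
R3 (z=30.0): over=0.56, uphill=0.26; AND[min(a, b)] → w = 0.26
Weighted average = (0.22·34.0 + 0.56·27.0 + 0.26·30.0) / (0.22 + 0.56 + 0.26)
  = 30.4000 / 1.0400 = 29.23

29.23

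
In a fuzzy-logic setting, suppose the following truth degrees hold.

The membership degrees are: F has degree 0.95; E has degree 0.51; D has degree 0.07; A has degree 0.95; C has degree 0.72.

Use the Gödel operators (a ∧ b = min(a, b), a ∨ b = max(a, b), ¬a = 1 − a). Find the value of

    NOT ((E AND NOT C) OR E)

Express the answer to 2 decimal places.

0.49

NOT C = 1 − 0.72 = 0.28
E AND NOT C = min(a, b) on (0.51, 0.28) = 0.28
(E AND NOT C) OR E = max(a, b) on (0.28, 0.51) = 0.51
NOT ((E AND NOT C) OR E) = 1 − 0.51 = 0.49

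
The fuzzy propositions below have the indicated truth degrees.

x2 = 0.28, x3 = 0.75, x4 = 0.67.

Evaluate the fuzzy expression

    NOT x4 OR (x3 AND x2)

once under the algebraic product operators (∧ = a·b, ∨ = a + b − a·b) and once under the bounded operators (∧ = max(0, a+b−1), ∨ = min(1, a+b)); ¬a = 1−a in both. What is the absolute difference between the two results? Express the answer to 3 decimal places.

Under algebraic product:
  NOT x4 = 1 − 0.6700 = 0.3300
  x3 AND x2 = a·b on (0.7500, 0.2800) = 0.2100
  NOT x4 OR (x3 AND x2) = a + b − a·b on (0.3300, 0.2100) = 0.4707
  → value = 0.4707
Under bounded:
  NOT x4 = 1 − 0.67 = 0.33
  x3 AND x2 = max(0, a+b−1) on (0.75, 0.28) = 0.03
  NOT x4 OR (x3 AND x2) = min(1, a+b) on (0.33, 0.03) = 0.36
  → value = 0.3600
|0.4707 − 0.3600| = 0.111

0.111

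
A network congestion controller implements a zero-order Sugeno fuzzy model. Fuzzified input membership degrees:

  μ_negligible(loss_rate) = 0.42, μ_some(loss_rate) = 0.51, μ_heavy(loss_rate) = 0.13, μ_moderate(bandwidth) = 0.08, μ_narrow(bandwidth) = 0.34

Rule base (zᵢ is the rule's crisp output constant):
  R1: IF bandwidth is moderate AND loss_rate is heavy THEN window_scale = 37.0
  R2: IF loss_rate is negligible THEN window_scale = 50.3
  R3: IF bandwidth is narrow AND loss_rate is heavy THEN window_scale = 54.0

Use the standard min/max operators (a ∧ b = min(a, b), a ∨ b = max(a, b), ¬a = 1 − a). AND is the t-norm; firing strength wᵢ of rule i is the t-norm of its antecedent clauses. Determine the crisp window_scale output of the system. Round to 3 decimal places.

49.375

R1 (z=37.0): moderate=0.08, heavy=0.13; AND[min(a, b)] → w = 0.08
R2 (z=50.3): negligible=0.42 → w = 0.42
R3 (z=54.0): narrow=0.34, heavy=0.13; AND[min(a, b)] → w = 0.13
Weighted average = (0.08·37.0 + 0.42·50.3 + 0.13·54.0) / (0.08 + 0.42 + 0.13)
  = 31.1060 / 0.6300 = 49.375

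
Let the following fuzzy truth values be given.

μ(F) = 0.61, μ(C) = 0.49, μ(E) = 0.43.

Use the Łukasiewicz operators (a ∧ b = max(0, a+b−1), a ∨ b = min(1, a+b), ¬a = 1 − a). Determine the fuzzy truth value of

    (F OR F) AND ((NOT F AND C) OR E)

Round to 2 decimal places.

0.43

F OR F = min(1, a+b) on (0.61, 0.61) = 1.00
NOT F = 1 − 0.61 = 0.39
NOT F AND C = max(0, a+b−1) on (0.39, 0.49) = 0.00
(NOT F AND C) OR E = min(1, a+b) on (0.00, 0.43) = 0.43
(F OR F) AND ((NOT F AND C) OR E) = max(0, a+b−1) on (1.00, 0.43) = 0.43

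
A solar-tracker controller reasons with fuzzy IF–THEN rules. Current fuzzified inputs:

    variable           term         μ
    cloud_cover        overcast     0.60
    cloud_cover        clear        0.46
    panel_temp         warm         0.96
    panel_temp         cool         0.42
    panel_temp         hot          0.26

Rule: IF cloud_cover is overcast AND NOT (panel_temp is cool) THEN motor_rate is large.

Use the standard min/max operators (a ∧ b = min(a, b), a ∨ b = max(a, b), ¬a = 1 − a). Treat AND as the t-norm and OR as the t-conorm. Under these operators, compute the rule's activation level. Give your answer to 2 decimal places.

firing strength: overcast=0.60, ¬cool=1−0.42=0.58; AND[min(a, b)] → w = 0.58

0.58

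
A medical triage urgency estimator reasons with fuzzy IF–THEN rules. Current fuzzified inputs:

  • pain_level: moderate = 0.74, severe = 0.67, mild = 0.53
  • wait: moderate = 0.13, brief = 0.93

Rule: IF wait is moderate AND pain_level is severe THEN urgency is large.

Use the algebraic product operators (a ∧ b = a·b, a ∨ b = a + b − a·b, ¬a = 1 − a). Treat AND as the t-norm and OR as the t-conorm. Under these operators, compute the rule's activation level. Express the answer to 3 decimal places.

0.087

firing strength: moderate=0.13, severe=0.67; AND[a·b] → w = 0.0871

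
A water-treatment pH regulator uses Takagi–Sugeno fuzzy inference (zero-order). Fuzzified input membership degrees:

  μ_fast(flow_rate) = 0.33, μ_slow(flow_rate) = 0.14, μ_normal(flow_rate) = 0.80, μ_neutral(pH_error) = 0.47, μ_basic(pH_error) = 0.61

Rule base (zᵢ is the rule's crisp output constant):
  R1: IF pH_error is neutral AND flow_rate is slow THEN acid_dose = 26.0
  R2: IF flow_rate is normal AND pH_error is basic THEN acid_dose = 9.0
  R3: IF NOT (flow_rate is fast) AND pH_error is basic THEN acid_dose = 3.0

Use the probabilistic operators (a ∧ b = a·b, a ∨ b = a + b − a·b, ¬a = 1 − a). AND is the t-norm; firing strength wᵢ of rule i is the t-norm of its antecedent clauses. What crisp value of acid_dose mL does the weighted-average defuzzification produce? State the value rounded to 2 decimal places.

R1 (z=26.0): neutral=0.47, slow=0.14; AND[a·b] → w = 0.0658
R2 (z=9.0): normal=0.80, basic=0.61; AND[a·b] → w = 0.4880
R3 (z=3.0): ¬fast=1−0.33=0.67, basic=0.61; AND[a·b] → w = 0.4087
Weighted average = (0.0658·26.0 + 0.4880·9.0 + 0.4087·3.0) / (0.0658 + 0.4880 + 0.4087)
  = 7.3289 / 0.9625 = 7.61

7.61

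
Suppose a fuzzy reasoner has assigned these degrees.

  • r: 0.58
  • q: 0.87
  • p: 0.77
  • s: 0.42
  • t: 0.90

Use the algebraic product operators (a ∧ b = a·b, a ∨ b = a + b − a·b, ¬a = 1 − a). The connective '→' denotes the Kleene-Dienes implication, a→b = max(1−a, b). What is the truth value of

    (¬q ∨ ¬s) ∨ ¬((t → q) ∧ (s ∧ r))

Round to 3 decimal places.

¬q = 1 − 0.8700 = 0.1300
¬s = 1 − 0.4200 = 0.5800
¬q ∨ ¬s = a + b − a·b on (0.1300, 0.5800) = 0.6346
t → q  [Kleene-Dienes: max(1−a, b)] with a=0.9000, b=0.8700 → 0.8700
s ∧ r = a·b on (0.4200, 0.5800) = 0.2436
(t → q) ∧ (s ∧ r) = a·b on (0.8700, 0.2436) = 0.2119
¬((t → q) ∧ (s ∧ r)) = 1 − 0.2119 = 0.7881
(¬q ∨ ¬s) ∨ ¬((t → q) ∧ (s ∧ r)) = a + b − a·b on (0.6346, 0.7881) = 0.9226

0.923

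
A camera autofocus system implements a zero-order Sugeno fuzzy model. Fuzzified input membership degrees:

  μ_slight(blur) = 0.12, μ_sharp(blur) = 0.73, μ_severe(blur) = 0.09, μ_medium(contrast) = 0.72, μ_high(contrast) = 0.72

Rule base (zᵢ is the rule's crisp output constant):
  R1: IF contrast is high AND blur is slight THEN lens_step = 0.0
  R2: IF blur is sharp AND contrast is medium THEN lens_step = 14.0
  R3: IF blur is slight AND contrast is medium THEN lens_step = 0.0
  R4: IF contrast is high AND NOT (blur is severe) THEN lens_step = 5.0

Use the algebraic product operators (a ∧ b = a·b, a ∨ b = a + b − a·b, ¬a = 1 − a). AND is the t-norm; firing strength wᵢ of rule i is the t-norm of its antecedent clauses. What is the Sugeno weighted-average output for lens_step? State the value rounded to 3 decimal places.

7.856

R1 (z=0.0): high=0.72, slight=0.12; AND[a·b] → w = 0.0864
R2 (z=14.0): sharp=0.73, medium=0.72; AND[a·b] → w = 0.5256
R3 (z=0.0): slight=0.12, medium=0.72; AND[a·b] → w = 0.0864
R4 (z=5.0): high=0.72, ¬severe=1−0.09=0.91; AND[a·b] → w = 0.6552
Weighted average = (0.0864·0.0 + 0.5256·14.0 + 0.0864·0.0 + 0.6552·5.0) / (0.0864 + 0.5256 + 0.0864 + 0.6552)
  = 10.6344 / 1.3536 = 7.856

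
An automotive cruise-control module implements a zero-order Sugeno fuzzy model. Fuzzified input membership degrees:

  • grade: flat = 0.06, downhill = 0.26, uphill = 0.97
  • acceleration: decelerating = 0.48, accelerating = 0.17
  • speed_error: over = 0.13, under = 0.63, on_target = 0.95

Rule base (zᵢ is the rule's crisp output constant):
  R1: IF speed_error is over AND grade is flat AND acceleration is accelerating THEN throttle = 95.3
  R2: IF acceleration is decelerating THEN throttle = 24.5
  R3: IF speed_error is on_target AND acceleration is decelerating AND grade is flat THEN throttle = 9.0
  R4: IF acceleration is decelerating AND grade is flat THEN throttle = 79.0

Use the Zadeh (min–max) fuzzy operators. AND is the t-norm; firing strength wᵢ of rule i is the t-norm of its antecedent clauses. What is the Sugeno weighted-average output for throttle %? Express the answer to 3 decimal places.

R1 (z=95.3): over=0.13, flat=0.06, accelerating=0.17; AND[min(a, b)] → w = 0.06
R2 (z=24.5): decelerating=0.48 → w = 0.48
R3 (z=9.0): on_target=0.95, decelerating=0.48, flat=0.06; AND[min(a, b)] → w = 0.06
R4 (z=79.0): decelerating=0.48, flat=0.06; AND[min(a, b)] → w = 0.06
Weighted average = (0.06·95.3 + 0.48·24.5 + 0.06·9.0 + 0.06·79.0) / (0.06 + 0.48 + 0.06 + 0.06)
  = 22.7580 / 0.6600 = 34.482

34.482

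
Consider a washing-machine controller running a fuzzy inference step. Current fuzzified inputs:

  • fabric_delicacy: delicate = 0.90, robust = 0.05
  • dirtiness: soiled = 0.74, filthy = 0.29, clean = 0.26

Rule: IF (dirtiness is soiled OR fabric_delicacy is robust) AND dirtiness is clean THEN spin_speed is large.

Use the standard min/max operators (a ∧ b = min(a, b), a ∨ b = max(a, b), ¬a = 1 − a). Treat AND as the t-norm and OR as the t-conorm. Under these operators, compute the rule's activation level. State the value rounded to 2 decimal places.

firing strength: (soiled=0.74 OR robust=0.05) = 0.74; AND[min(a, b)] with clean=0.26 → w = 0.26

0.26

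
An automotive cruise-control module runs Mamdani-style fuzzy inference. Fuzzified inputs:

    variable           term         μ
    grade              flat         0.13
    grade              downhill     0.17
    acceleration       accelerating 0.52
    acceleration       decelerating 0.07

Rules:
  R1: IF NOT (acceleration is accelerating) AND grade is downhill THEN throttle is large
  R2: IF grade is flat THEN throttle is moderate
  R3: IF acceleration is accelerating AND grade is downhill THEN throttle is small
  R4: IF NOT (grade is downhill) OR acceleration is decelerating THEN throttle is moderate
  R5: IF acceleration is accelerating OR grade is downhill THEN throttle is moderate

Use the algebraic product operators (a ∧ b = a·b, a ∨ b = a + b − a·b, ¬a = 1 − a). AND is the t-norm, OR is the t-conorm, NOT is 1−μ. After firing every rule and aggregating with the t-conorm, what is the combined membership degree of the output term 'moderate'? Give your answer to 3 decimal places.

R1: ¬accelerating=1−0.52=0.48, downhill=0.17; AND[a·b] → w = 0.0816
R2: flat=0.13 → w = 0.1300
R3: accelerating=0.52, downhill=0.17; AND[a·b] → w = 0.0884
R4: ¬downhill=1−0.17=0.83, decelerating=0.07; OR[a + b − a·b] → w = 0.8419
R5: accelerating=0.52, downhill=0.17; OR[a + b − a·b] → w = 0.6016
Rules with consequent 'moderate': {R2, R4, R5} → strengths 0.1300, 0.8419, 0.6016
Aggregate via t-conorm [a + b − a·b]: 0.9452

0.945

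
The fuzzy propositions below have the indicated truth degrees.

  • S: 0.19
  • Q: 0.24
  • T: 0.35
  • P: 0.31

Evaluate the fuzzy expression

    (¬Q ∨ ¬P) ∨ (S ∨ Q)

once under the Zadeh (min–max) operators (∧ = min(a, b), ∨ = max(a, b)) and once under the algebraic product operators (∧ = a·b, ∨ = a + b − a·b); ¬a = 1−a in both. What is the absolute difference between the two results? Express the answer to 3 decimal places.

Under Zadeh (min–max):
  ¬Q = 1 − 0.24 = 0.76
  ¬P = 1 − 0.31 = 0.69
  ¬Q ∨ ¬P = max(a, b) on (0.76, 0.69) = 0.76
  S ∨ Q = max(a, b) on (0.19, 0.24) = 0.24
  (¬Q ∨ ¬P) ∨ (S ∨ Q) = max(a, b) on (0.76, 0.24) = 0.76
  → value = 0.7600
Under algebraic product:
  ¬Q = 1 − 0.2400 = 0.7600
  ¬P = 1 − 0.3100 = 0.6900
  ¬Q ∨ ¬P = a + b − a·b on (0.7600, 0.6900) = 0.9256
  S ∨ Q = a + b − a·b on (0.1900, 0.2400) = 0.3844
  (¬Q ∨ ¬P) ∨ (S ∨ Q) = a + b − a·b on (0.9256, 0.3844) = 0.9542
  → value = 0.9542
|0.7600 − 0.9542| = 0.194

0.194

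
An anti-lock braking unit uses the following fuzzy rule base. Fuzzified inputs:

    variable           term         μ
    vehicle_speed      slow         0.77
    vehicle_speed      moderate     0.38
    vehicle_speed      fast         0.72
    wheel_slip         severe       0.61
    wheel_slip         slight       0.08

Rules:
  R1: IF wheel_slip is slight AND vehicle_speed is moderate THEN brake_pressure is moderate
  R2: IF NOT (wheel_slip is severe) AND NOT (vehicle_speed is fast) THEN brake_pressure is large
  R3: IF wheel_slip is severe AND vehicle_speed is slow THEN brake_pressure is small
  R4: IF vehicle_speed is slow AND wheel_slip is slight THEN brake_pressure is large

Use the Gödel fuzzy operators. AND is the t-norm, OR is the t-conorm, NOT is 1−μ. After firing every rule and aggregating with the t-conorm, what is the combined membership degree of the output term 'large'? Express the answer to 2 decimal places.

R1: slight=0.08, moderate=0.38; AND[min(a, b)] → w = 0.08
R2: ¬severe=1−0.61=0.39, ¬fast=1−0.72=0.28; AND[min(a, b)] → w = 0.28
R3: severe=0.61, slow=0.77; AND[min(a, b)] → w = 0.61
R4: slow=0.77, slight=0.08; AND[min(a, b)] → w = 0.08
Rules with consequent 'large': {R2, R4} → strengths 0.28, 0.08
Aggregate via t-conorm [max(a, b)]: 0.28

0.28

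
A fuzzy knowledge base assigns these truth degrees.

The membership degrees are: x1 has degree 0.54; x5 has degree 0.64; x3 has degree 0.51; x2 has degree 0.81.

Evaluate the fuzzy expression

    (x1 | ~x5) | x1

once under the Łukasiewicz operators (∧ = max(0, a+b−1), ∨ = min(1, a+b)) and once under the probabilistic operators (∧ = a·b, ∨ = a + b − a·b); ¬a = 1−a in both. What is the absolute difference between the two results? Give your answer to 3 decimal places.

0.135

Under Łukasiewicz:
  ~x5 = 1 − 0.64 = 0.36
  x1 | ~x5 = min(1, a+b) on (0.54, 0.36) = 0.90
  (x1 | ~x5) | x1 = min(1, a+b) on (0.90, 0.54) = 1.00
  → value = 1.0000
Under probabilistic:
  ~x5 = 1 − 0.6400 = 0.3600
  x1 | ~x5 = a + b − a·b on (0.5400, 0.3600) = 0.7056
  (x1 | ~x5) | x1 = a + b − a·b on (0.7056, 0.5400) = 0.8646
  → value = 0.8646
|1.0000 − 0.8646| = 0.135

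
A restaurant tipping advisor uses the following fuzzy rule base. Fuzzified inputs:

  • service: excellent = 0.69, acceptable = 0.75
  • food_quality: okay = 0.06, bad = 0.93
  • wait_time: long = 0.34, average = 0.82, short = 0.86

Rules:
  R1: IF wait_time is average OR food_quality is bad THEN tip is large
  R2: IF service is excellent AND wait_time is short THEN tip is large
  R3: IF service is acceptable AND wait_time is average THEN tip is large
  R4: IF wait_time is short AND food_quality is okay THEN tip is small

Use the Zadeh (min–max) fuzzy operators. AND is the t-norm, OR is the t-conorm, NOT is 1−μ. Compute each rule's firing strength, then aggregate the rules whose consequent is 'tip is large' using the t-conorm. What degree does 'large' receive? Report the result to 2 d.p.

0.93

R1: average=0.82, bad=0.93; OR[max(a, b)] → w = 0.93
R2: excellent=0.69, short=0.86; AND[min(a, b)] → w = 0.69
R3: acceptable=0.75, average=0.82; AND[min(a, b)] → w = 0.75
R4: short=0.86, okay=0.06; AND[min(a, b)] → w = 0.06
Rules with consequent 'large': {R1, R2, R3} → strengths 0.93, 0.69, 0.75
Aggregate via t-conorm [max(a, b)]: 0.93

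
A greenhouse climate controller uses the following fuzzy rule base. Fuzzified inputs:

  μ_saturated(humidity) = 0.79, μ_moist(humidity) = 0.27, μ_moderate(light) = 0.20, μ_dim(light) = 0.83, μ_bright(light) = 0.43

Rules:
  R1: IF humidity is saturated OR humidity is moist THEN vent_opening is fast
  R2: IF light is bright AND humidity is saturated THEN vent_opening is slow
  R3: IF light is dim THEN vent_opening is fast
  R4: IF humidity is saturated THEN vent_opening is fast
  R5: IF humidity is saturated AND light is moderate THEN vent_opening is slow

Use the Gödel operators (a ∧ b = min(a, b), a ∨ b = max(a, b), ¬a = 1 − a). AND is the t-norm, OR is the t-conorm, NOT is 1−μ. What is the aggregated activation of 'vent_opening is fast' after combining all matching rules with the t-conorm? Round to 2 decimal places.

R1: saturated=0.79, moist=0.27; OR[max(a, b)] → w = 0.79
R2: bright=0.43, saturated=0.79; AND[min(a, b)] → w = 0.43
R3: dim=0.83 → w = 0.83
R4: saturated=0.79 → w = 0.79
R5: saturated=0.79, moderate=0.20; AND[min(a, b)] → w = 0.20
Rules with consequent 'fast': {R1, R3, R4} → strengths 0.79, 0.83, 0.79
Aggregate via t-conorm [max(a, b)]: 0.83

0.83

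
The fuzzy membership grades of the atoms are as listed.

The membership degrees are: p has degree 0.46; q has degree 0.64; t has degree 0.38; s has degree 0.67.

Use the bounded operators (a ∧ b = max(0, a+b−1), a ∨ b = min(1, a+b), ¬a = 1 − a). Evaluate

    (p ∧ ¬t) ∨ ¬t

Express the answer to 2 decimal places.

0.70

¬t = 1 − 0.38 = 0.62
p ∧ ¬t = max(0, a+b−1) on (0.46, 0.62) = 0.08
¬t = 1 − 0.38 = 0.62
(p ∧ ¬t) ∨ ¬t = min(1, a+b) on (0.08, 0.62) = 0.70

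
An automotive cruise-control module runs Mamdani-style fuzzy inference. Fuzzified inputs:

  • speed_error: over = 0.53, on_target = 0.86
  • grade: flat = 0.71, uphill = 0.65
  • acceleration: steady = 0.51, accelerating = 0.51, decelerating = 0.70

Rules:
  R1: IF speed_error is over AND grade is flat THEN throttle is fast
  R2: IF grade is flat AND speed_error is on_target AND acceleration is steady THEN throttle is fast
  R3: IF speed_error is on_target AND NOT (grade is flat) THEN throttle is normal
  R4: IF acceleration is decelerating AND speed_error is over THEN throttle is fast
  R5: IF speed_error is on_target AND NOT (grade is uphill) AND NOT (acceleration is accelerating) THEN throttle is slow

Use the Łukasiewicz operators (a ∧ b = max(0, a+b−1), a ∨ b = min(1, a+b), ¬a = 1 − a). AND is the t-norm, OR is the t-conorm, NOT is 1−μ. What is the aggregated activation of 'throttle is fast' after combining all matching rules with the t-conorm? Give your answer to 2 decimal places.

0.55

R1: over=0.53, flat=0.71; AND[max(0, a+b−1)] → w = 0.24
R2: flat=0.71, on_target=0.86, steady=0.51; AND[max(0, a+b−1)] → w = 0.08
R3: on_target=0.86, ¬flat=1−0.71=0.29; AND[max(0, a+b−1)] → w = 0.15
R4: decelerating=0.70, over=0.53; AND[max(0, a+b−1)] → w = 0.23
R5: on_target=0.86, ¬uphill=1−0.65=0.35, ¬accelerating=1−0.51=0.49; AND[max(0, a+b−1)] → w = 0.00
Rules with consequent 'fast': {R1, R2, R4} → strengths 0.24, 0.08, 0.23
Aggregate via t-conorm [min(1, a+b)]: 0.55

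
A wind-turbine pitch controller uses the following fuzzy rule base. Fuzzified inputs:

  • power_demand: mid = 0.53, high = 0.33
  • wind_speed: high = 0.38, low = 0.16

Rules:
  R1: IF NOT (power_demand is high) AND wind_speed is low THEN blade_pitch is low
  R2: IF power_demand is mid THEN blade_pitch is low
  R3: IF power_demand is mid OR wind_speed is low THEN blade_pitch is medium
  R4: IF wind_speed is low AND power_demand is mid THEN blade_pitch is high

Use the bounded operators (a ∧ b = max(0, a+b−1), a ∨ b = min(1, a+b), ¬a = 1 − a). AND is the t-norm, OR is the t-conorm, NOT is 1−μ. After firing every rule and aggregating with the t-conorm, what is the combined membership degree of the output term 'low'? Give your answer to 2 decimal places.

0.53

R1: ¬high=1−0.33=0.67, low=0.16; AND[max(0, a+b−1)] → w = 0.00
R2: mid=0.53 → w = 0.53
R3: mid=0.53, low=0.16; OR[min(1, a+b)] → w = 0.69
R4: low=0.16, mid=0.53; AND[max(0, a+b−1)] → w = 0.00
Rules with consequent 'low': {R1, R2} → strengths 0.00, 0.53
Aggregate via t-conorm [min(1, a+b)]: 0.53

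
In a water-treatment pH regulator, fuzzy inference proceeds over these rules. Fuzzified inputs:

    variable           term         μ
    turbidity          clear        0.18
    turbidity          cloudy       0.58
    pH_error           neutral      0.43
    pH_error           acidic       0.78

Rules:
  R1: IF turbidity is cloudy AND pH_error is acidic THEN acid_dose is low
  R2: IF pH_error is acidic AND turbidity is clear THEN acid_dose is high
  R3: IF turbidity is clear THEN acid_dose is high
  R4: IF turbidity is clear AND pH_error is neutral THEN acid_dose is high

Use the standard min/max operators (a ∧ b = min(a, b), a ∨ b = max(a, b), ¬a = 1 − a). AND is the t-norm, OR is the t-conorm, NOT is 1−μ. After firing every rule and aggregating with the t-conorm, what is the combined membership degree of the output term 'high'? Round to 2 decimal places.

R1: cloudy=0.58, acidic=0.78; AND[min(a, b)] → w = 0.58
R2: acidic=0.78, clear=0.18; AND[min(a, b)] → w = 0.18
R3: clear=0.18 → w = 0.18
R4: clear=0.18, neutral=0.43; AND[min(a, b)] → w = 0.18
Rules with consequent 'high': {R2, R3, R4} → strengths 0.18, 0.18, 0.18
Aggregate via t-conorm [max(a, b)]: 0.18

0.18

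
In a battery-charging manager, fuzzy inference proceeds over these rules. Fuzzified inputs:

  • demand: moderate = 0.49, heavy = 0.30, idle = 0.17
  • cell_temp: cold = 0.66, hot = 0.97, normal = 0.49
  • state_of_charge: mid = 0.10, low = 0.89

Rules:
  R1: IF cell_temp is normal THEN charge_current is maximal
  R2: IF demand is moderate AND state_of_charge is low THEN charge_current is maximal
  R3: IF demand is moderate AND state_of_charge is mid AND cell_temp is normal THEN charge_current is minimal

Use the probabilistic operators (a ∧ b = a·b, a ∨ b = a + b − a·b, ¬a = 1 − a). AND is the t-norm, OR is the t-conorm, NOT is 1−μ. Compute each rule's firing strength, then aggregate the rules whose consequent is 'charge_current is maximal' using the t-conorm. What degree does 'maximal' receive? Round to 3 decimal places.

0.712

R1: normal=0.49 → w = 0.4900
R2: moderate=0.49, low=0.89; AND[a·b] → w = 0.4361
R3: moderate=0.49, mid=0.10, normal=0.49; AND[a·b] → w = 0.0240
Rules with consequent 'maximal': {R1, R2} → strengths 0.4900, 0.4361
Aggregate via t-conorm [a + b − a·b]: 0.7124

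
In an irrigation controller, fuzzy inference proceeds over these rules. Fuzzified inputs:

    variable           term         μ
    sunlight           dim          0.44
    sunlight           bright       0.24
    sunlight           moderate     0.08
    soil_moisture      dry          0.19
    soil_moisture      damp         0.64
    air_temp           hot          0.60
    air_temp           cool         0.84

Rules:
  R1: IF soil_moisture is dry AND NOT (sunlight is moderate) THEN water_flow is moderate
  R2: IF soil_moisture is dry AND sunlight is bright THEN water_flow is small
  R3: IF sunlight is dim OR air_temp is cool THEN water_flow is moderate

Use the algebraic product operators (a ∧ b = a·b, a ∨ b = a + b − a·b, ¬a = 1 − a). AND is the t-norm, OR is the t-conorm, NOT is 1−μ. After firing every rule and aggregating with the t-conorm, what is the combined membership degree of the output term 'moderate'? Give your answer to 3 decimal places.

R1: dry=0.19, ¬moderate=1−0.08=0.92; AND[a·b] → w = 0.1748
R2: dry=0.19, bright=0.24; AND[a·b] → w = 0.0456
R3: dim=0.44, cool=0.84; OR[a + b − a·b] → w = 0.9104
Rules with consequent 'moderate': {R1, R3} → strengths 0.1748, 0.9104
Aggregate via t-conorm [a + b − a·b]: 0.9261

0.926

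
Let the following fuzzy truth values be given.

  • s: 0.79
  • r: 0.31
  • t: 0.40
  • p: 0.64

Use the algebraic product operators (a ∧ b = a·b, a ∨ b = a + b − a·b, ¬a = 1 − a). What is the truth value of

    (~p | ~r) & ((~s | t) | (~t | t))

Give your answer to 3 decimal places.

0.710

~p = 1 − 0.6400 = 0.3600
~r = 1 − 0.3100 = 0.6900
~p | ~r = a + b − a·b on (0.3600, 0.6900) = 0.8016
~s = 1 − 0.7900 = 0.2100
~s | t = a + b − a·b on (0.2100, 0.4000) = 0.5260
~t = 1 − 0.4000 = 0.6000
~t | t = a + b − a·b on (0.6000, 0.4000) = 0.7600
(~s | t) | (~t | t) = a + b − a·b on (0.5260, 0.7600) = 0.8862
(~p | ~r) & ((~s | t) | (~t | t)) = a·b on (0.8016, 0.8862) = 0.7104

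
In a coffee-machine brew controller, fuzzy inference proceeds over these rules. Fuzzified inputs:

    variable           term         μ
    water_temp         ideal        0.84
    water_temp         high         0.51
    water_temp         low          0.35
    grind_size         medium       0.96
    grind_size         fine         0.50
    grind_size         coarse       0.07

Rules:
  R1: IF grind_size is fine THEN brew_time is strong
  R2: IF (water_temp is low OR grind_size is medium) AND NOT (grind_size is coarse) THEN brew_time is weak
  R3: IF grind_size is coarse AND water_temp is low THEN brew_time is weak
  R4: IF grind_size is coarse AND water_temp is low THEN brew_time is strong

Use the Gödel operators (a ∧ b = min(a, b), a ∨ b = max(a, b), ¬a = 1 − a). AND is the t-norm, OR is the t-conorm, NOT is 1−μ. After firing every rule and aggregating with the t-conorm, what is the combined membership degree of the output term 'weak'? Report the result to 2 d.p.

0.93

R1: fine=0.50 → w = 0.50
R2: (low=0.35 OR medium=0.96) = 0.96; AND[min(a, b)] with ¬coarse=1−0.07=0.93 → w = 0.93
R3: coarse=0.07, low=0.35; AND[min(a, b)] → w = 0.07
R4: coarse=0.07, low=0.35; AND[min(a, b)] → w = 0.07
Rules with consequent 'weak': {R2, R3} → strengths 0.93, 0.07
Aggregate via t-conorm [max(a, b)]: 0.93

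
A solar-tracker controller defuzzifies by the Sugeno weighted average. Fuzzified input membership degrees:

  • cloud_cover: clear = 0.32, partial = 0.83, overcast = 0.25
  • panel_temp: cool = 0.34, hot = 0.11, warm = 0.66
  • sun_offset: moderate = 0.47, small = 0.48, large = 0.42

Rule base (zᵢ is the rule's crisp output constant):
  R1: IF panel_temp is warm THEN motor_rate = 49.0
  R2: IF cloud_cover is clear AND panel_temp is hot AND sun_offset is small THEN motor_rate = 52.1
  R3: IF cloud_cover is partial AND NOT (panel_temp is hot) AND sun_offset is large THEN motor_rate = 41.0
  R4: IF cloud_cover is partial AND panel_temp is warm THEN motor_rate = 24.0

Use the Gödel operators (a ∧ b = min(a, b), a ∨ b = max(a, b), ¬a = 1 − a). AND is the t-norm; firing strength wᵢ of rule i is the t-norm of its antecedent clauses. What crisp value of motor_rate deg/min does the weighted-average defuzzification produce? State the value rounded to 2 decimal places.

R1 (z=49.0): warm=0.66 → w = 0.66
R2 (z=52.1): clear=0.32, hot=0.11, small=0.48; AND[min(a, b)] → w = 0.11
R3 (z=41.0): partial=0.83, ¬hot=1−0.11=0.89, large=0.42; AND[min(a, b)] → w = 0.42
R4 (z=24.0): partial=0.83, warm=0.66; AND[min(a, b)] → w = 0.66
Weighted average = (0.66·49.0 + 0.11·52.1 + 0.42·41.0 + 0.66·24.0) / (0.66 + 0.11 + 0.42 + 0.66)
  = 71.1310 / 1.8500 = 38.45

38.45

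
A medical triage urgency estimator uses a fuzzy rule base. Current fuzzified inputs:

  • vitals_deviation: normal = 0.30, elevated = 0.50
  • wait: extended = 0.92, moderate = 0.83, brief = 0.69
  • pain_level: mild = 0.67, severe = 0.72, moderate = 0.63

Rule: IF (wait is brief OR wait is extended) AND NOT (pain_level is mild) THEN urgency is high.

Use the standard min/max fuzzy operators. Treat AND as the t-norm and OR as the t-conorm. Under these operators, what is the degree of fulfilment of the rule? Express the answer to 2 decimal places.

0.33

firing strength: (brief=0.69 OR extended=0.92) = 0.92; AND[min(a, b)] with ¬mild=1−0.67=0.33 → w = 0.33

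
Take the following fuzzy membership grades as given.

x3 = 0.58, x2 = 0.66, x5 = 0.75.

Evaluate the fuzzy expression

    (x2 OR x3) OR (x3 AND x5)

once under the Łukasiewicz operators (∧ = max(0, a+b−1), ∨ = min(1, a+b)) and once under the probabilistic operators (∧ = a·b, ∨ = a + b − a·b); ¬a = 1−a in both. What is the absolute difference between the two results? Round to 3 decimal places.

0.081

Under Łukasiewicz:
  x2 OR x3 = min(1, a+b) on (0.66, 0.58) = 1.00
  x3 AND x5 = max(0, a+b−1) on (0.58, 0.75) = 0.33
  (x2 OR x3) OR (x3 AND x5) = min(1, a+b) on (1.00, 0.33) = 1.00
  → value = 1.0000
Under probabilistic:
  x2 OR x3 = a + b − a·b on (0.6600, 0.5800) = 0.8572
  x3 AND x5 = a·b on (0.5800, 0.7500) = 0.4350
  (x2 OR x3) OR (x3 AND x5) = a + b − a·b on (0.8572, 0.4350) = 0.9193
  → value = 0.9193
|1.0000 − 0.9193| = 0.081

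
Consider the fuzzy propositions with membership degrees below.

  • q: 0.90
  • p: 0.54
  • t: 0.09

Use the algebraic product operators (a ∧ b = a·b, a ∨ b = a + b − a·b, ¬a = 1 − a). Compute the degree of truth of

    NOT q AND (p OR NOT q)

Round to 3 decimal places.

0.059

NOT q = 1 − 0.9000 = 0.1000
NOT q = 1 − 0.9000 = 0.1000
p OR NOT q = a + b − a·b on (0.5400, 0.1000) = 0.5860
NOT q AND (p OR NOT q) = a·b on (0.1000, 0.5860) = 0.0586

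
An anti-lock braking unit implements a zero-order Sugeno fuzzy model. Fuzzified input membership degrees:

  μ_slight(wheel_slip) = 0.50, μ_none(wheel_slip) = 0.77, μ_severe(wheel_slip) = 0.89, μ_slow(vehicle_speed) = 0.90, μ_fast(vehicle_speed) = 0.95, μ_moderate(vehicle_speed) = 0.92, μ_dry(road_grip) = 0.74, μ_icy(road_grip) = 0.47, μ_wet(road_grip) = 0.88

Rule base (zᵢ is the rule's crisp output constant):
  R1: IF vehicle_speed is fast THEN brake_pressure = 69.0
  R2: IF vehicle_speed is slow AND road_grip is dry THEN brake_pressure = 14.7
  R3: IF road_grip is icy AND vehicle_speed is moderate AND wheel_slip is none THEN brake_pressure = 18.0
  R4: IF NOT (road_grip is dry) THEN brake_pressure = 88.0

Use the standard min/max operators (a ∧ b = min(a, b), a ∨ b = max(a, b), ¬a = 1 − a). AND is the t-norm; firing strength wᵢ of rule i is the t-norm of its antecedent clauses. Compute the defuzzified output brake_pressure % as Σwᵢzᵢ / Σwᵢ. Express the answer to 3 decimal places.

R1 (z=69.0): fast=0.95 → w = 0.95
R2 (z=14.7): slow=0.90, dry=0.74; AND[min(a, b)] → w = 0.74
R3 (z=18.0): icy=0.47, moderate=0.92, none=0.77; AND[min(a, b)] → w = 0.47
R4 (z=88.0): ¬dry=1−0.74=0.26 → w = 0.26
Weighted average = (0.95·69.0 + 0.74·14.7 + 0.47·18.0 + 0.26·88.0) / (0.95 + 0.74 + 0.47 + 0.26)
  = 107.7680 / 2.4200 = 44.532

44.532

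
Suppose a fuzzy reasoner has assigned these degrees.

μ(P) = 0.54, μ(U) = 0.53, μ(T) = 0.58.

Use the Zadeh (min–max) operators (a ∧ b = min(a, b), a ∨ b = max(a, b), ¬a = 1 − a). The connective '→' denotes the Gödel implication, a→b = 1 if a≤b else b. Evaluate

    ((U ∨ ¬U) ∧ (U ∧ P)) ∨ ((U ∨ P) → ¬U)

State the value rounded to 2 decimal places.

¬U = 1 − 0.53 = 0.47
U ∨ ¬U = max(a, b) on (0.53, 0.47) = 0.53
U ∧ P = min(a, b) on (0.53, 0.54) = 0.53
(U ∨ ¬U) ∧ (U ∧ P) = min(a, b) on (0.53, 0.53) = 0.53
U ∨ P = max(a, b) on (0.53, 0.54) = 0.54
¬U = 1 − 0.53 = 0.47
(U ∨ P) → ¬U  [Gödel: 1 if a≤b else b] with a=0.54, b=0.47 → 0.47
((U ∨ ¬U) ∧ (U ∧ P)) ∨ ((U ∨ P) → ¬U) = max(a, b) on (0.53, 0.47) = 0.53

0.53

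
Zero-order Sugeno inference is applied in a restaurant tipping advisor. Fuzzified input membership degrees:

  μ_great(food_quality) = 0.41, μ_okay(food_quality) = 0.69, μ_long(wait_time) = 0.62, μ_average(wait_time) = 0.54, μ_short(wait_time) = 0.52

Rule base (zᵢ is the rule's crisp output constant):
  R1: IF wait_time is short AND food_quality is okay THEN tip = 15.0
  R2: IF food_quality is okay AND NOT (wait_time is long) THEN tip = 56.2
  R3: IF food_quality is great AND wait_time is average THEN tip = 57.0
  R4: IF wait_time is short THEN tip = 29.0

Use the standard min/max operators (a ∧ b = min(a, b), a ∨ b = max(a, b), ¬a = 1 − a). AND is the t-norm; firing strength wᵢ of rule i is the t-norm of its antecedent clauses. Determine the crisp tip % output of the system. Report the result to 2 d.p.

36.94

R1 (z=15.0): short=0.52, okay=0.69; AND[min(a, b)] → w = 0.52
R2 (z=56.2): okay=0.69, ¬long=1−0.62=0.38; AND[min(a, b)] → w = 0.38
R3 (z=57.0): great=0.41, average=0.54; AND[min(a, b)] → w = 0.41
R4 (z=29.0): short=0.52 → w = 0.52
Weighted average = (0.52·15.0 + 0.38·56.2 + 0.41·57.0 + 0.52·29.0) / (0.52 + 0.38 + 0.41 + 0.52)
  = 67.6060 / 1.8300 = 36.94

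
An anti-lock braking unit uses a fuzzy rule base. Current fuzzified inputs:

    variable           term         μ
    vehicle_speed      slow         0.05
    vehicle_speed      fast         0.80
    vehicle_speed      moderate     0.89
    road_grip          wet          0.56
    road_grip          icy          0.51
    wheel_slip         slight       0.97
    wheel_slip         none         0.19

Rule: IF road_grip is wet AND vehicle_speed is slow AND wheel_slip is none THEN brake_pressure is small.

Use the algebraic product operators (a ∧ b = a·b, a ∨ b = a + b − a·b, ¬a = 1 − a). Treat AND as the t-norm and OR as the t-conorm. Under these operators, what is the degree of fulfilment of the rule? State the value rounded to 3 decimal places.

firing strength: wet=0.56, slow=0.05, none=0.19; AND[a·b] → w = 0.0053

0.005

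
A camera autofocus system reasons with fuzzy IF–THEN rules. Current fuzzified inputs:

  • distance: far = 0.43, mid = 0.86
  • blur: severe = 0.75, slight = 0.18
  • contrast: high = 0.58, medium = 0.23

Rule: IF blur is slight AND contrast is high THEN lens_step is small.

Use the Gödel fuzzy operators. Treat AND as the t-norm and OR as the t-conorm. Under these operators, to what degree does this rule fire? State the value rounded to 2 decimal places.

0.18

firing strength: slight=0.18, high=0.58; AND[min(a, b)] → w = 0.18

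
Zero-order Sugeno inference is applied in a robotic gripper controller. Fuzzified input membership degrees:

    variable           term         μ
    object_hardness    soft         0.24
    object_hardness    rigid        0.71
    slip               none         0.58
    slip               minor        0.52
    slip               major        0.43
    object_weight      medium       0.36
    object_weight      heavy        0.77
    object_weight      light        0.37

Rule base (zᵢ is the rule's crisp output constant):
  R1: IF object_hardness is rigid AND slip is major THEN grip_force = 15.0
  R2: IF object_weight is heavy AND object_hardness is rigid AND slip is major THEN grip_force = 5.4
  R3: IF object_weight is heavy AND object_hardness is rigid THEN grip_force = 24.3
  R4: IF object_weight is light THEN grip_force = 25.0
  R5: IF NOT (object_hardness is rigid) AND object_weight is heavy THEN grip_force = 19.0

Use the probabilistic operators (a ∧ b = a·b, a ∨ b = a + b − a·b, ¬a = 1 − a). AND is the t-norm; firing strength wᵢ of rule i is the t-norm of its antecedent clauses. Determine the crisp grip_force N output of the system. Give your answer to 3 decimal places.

R1 (z=15.0): rigid=0.71, major=0.43; AND[a·b] → w = 0.3053
R2 (z=5.4): heavy=0.77, rigid=0.71, major=0.43; AND[a·b] → w = 0.2351
R3 (z=24.3): heavy=0.77, rigid=0.71; AND[a·b] → w = 0.5467
R4 (z=25.0): light=0.37 → w = 0.3700
R5 (z=19.0): ¬rigid=1−0.71=0.29, heavy=0.77; AND[a·b] → w = 0.2233
Weighted average = (0.3053·15.0 + 0.2351·5.4 + 0.5467·24.3 + 0.3700·25.0 + 0.2233·19.0) / (0.3053 + 0.2351 + 0.5467 + 0.3700 + 0.2233)
  = 32.6264 / 1.6804 = 19.416

19.416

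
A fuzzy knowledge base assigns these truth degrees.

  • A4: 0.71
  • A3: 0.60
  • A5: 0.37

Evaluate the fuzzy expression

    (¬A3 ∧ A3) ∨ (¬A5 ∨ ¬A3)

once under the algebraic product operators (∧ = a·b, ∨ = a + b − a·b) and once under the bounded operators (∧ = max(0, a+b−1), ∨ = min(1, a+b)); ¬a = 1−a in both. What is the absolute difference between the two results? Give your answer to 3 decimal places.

0.169

Under algebraic product:
  ¬A3 = 1 − 0.6000 = 0.4000
  ¬A3 ∧ A3 = a·b on (0.4000, 0.6000) = 0.2400
  ¬A5 = 1 − 0.3700 = 0.6300
  ¬A3 = 1 − 0.6000 = 0.4000
  ¬A5 ∨ ¬A3 = a + b − a·b on (0.6300, 0.4000) = 0.7780
  (¬A3 ∧ A3) ∨ (¬A5 ∨ ¬A3) = a + b − a·b on (0.2400, 0.7780) = 0.8313
  → value = 0.8313
Under bounded:
  ¬A3 = 1 − 0.60 = 0.40
  ¬A3 ∧ A3 = max(0, a+b−1) on (0.40, 0.60) = 0.00
  ¬A5 = 1 − 0.37 = 0.63
  ¬A3 = 1 − 0.60 = 0.40
  ¬A5 ∨ ¬A3 = min(1, a+b) on (0.63, 0.40) = 1.00
  (¬A3 ∧ A3) ∨ (¬A5 ∨ ¬A3) = min(1, a+b) on (0.00, 1.00) = 1.00
  → value = 1.0000
|0.8313 − 1.0000| = 0.169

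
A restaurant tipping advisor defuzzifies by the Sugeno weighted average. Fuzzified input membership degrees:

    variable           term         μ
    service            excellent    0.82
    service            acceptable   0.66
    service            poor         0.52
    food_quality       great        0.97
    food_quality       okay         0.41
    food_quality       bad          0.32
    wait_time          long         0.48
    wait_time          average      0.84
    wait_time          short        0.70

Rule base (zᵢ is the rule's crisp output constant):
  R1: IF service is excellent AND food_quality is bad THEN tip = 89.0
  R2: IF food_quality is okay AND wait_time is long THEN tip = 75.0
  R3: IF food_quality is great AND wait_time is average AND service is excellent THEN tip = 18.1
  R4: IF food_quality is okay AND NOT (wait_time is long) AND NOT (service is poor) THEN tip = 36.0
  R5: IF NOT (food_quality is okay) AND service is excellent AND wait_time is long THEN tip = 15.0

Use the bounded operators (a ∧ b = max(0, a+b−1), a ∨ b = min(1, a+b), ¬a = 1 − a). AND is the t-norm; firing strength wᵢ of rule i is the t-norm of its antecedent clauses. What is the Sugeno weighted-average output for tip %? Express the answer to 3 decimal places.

30.991

R1 (z=89.0): excellent=0.82, bad=0.32; AND[max(0, a+b−1)] → w = 0.14
R2 (z=75.0): okay=0.41, long=0.48; AND[max(0, a+b−1)] → w = 0.00
R3 (z=18.1): great=0.97, average=0.84, excellent=0.82; AND[max(0, a+b−1)] → w = 0.63
R4 (z=36.0): okay=0.41, ¬long=1−0.48=0.52, ¬poor=1−0.52=0.48; AND[max(0, a+b−1)] → w = 0.00
R5 (z=15.0): ¬okay=1−0.41=0.59, excellent=0.82, long=0.48; AND[max(0, a+b−1)] → w = 0.00
Weighted average = (0.14·89.0 + 0.00·75.0 + 0.63·18.1 + 0.00·36.0 + 0.00·15.0) / (0.14 + 0.00 + 0.63 + 0.00 + 0.00)
  = 23.8630 / 0.7700 = 30.991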